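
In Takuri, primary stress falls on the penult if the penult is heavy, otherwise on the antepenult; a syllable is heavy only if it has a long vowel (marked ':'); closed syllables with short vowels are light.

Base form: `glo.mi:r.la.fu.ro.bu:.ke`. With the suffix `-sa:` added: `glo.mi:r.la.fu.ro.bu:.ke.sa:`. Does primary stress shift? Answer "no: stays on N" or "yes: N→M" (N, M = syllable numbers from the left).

no: stays on 6

Base `glo.mi:r.la.fu.ro.bu:.ke` (7 syllables):
  Weights: 5 ro L, 6 bu: H, 7 ke L.
  The penult (syllable 6, bu:) is heavy, so it takes stress.
  → primary stress on syllable 6.
Suffixed `glo.mi:r.la.fu.ro.bu:.ke.sa:` (8 syllables):
  Weights: 6 bu: H, 7 ke L, 8 sa: H.
  The penult (syllable 7, ke) is light, so stress falls on the antepenult (syllable 6, bu:).
  → primary stress on syllable 6.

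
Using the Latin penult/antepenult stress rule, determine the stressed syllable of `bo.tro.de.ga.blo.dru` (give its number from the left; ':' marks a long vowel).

4

Classical Latin: stress the penult if heavy (long vowel or closed), else the antepenult.
Weights: 4 ga L, 5 blo L, 6 dru L.
The penult (syllable 5, blo) is light, so stress falls on the antepenult (syllable 4, ga).
Stress on syllable 4: bo.tro.de.ˈga.blo.dru.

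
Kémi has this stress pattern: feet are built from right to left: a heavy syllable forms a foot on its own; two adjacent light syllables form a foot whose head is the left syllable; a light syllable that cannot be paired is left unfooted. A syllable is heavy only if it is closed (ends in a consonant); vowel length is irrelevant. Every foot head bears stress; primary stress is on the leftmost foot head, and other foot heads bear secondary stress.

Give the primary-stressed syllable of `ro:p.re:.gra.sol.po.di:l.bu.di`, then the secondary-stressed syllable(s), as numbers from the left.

Weights: 1 ro:p H, 2 re: L, 3 gra L, 4 sol H, 5 po L, 6 di:l H, 7 bu L, 8 di L.
Parse right to left (heavy = foot alone; LL = one foot; stranded L unfooted): (ˈro:p) (ˈre:.gra) (ˈsol) po (ˈdi:l) (ˈbu.di).
Foot heads: 1, 2, 4, 6, 7.
Primary stress on the leftmost head = syllable 1.
Secondary stress on 2, 4, 6, 7: ˈro:p.ˌre:.gra.ˌsol.po.ˌdi:l.ˌbu.di.

primary 1, secondary 2, 4, 6, 7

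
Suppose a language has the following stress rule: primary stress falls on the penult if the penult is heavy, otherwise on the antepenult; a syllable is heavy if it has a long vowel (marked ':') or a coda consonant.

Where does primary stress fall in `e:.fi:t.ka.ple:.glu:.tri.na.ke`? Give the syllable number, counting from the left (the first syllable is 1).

6

Weights: 6 tri L, 7 na L, 8 ke L.
The penult (syllable 7, na) is light, so stress falls on the antepenult (syllable 6, tri).
Primary stress: syllable 6 → e:.fi:t.ka.ple:.glu:.ˈtri.na.ke.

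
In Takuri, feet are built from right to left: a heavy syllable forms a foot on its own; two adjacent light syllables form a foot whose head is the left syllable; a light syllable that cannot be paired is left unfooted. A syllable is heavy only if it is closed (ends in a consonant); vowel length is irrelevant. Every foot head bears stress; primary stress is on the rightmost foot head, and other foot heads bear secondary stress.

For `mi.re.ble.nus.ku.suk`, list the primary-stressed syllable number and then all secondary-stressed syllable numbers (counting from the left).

Weights: 1 mi L, 2 re L, 3 ble L, 4 nus H, 5 ku L, 6 suk H.
Parse right to left (heavy = foot alone; LL = one foot; stranded L unfooted): mi (ˈre.ble) (ˈnus) ku (ˈsuk).
Foot heads: 2, 4, 6.
Primary stress on the rightmost head = syllable 6.
Secondary stress on 2, 4: mi.ˌre.ble.ˌnus.ku.ˈsuk.

primary 6, secondary 2, 4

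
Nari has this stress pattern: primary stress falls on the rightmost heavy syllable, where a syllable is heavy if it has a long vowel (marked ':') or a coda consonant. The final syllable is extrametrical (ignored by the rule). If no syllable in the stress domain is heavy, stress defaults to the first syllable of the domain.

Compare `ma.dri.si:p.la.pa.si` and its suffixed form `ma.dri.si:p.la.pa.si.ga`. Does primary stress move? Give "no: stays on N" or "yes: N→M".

Base `ma.dri.si:p.la.pa.si` (6 syllables):
  The final syllable (6, si) is extrametrical; the stress domain is syllables 1–5.
  Weights: 1 ma L, 2 dri L, 3 si:p H, 4 la L, 5 pa L.
  Heavy syllables in the domain: 3. The rightmost is syllable 3 (si:p).
  → primary stress on syllable 3.
Suffixed `ma.dri.si:p.la.pa.si.ga` (7 syllables):
  The final syllable (7, ga) is extrametrical; the stress domain is syllables 1–6.
  Weights: 1 ma L, 2 dri L, 3 si:p H, 4 la L, 5 pa L, 6 si L.
  Heavy syllables in the domain: 3. The rightmost is syllable 3 (si:p).
  → primary stress on syllable 3.

no: stays on 3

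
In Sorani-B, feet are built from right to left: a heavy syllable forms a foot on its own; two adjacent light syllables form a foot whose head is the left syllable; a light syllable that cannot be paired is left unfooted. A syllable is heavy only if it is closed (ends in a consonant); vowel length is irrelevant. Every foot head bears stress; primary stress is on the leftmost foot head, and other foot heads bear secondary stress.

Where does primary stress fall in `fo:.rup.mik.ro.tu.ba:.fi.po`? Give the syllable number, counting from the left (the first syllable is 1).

2

Weights: 1 fo: L, 2 rup H, 3 mik H, 4 ro L, 5 tu L, 6 ba: L, 7 fi L, 8 po L.
Parse right to left (heavy = foot alone; LL = one foot; stranded L unfooted): fo: (ˈrup) (ˈmik) ro (ˈtu.ba:) (ˈfi.po).
Foot heads: 2, 3, 5, 7.
Primary stress on the leftmost head = syllable 2.
Primary stress: syllable 2 → fo:.ˈrup.mik.ro.tu.ba:.fi.po.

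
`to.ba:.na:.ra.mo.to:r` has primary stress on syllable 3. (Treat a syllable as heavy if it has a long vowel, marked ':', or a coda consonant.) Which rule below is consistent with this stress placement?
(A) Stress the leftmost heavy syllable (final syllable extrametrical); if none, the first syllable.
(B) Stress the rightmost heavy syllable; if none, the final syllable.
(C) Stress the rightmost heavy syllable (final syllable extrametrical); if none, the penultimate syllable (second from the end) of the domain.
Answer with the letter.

Rule A → syllable 2 (observed: 3).
Rule B → syllable 6 (observed: 3).
Rule C → syllable 3 ✓.

C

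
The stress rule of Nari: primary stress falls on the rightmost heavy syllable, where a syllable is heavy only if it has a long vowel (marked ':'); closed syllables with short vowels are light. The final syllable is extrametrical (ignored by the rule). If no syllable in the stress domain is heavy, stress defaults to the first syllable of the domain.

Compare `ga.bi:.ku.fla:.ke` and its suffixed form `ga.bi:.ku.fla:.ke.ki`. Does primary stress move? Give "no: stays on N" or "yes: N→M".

no: stays on 4

Base `ga.bi:.ku.fla:.ke` (5 syllables):
  The final syllable (5, ke) is extrametrical; the stress domain is syllables 1–4.
  Weights: 1 ga L, 2 bi: H, 3 ku L, 4 fla: H.
  Heavy syllables in the domain: 2, 4. The rightmost is syllable 4 (fla:).
  → primary stress on syllable 4.
Suffixed `ga.bi:.ku.fla:.ke.ki` (6 syllables):
  The final syllable (6, ki) is extrametrical; the stress domain is syllables 1–5.
  Weights: 1 ga L, 2 bi: H, 3 ku L, 4 fla: H, 5 ke L.
  Heavy syllables in the domain: 2, 4. The rightmost is syllable 4 (fla:).
  → primary stress on syllable 4.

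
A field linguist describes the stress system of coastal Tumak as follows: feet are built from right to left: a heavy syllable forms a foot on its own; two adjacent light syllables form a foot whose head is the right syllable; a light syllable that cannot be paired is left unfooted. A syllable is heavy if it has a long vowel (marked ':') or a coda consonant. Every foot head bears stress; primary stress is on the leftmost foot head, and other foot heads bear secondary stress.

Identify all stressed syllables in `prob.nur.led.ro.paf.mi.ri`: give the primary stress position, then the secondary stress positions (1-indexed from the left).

primary 1, secondary 2, 3, 5, 7

Weights: 1 prob H, 2 nur H, 3 led H, 4 ro L, 5 paf H, 6 mi L, 7 ri L.
Parse right to left (heavy = foot alone; LL = one foot; stranded L unfooted): (ˈprob) (ˈnur) (ˈled) ro (ˈpaf) (mi.ˈri).
Foot heads: 1, 2, 3, 5, 7.
Primary stress on the leftmost head = syllable 1.
Secondary stress on 2, 3, 5, 7: ˈprob.ˌnur.ˌled.ro.ˌpaf.mi.ˌri.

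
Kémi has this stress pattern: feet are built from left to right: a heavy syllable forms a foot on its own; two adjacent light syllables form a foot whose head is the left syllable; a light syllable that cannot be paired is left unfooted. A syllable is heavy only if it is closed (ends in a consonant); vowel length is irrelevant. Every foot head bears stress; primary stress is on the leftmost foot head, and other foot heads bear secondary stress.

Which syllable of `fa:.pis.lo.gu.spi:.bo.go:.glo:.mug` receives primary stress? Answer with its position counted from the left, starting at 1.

2

Weights: 1 fa: L, 2 pis H, 3 lo L, 4 gu L, 5 spi: L, 6 bo L, 7 go: L, 8 glo: L, 9 mug H.
Parse left to right (heavy = foot alone; LL = one foot; stranded L unfooted): fa: (ˈpis) (ˈlo.gu) (ˈspi:.bo) (ˈgo:.glo:) (ˈmug).
Foot heads: 2, 3, 5, 7, 9.
Primary stress on the leftmost head = syllable 2.
Primary stress: syllable 2 → fa:.ˈpis.lo.gu.spi:.bo.go:.glo:.mug.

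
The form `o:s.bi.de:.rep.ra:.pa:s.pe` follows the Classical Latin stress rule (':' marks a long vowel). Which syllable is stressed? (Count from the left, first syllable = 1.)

Classical Latin: stress the penult if heavy (long vowel or closed), else the antepenult.
Weights: 5 ra: H, 6 pa:s H, 7 pe L.
The penult (syllable 6, pa:s) is heavy, so it takes stress.
Stress on syllable 6: o:s.bi.de:.rep.ra:.ˈpa:s.pe.

6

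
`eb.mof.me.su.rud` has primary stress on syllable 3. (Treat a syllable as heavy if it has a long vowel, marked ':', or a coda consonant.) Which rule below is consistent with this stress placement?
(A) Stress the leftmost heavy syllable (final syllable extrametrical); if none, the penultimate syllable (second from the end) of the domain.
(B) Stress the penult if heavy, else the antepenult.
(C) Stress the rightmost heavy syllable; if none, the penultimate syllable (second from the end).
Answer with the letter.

B

Rule A → syllable 1 (observed: 3).
Rule B → syllable 3 ✓.
Rule C → syllable 5 (observed: 3).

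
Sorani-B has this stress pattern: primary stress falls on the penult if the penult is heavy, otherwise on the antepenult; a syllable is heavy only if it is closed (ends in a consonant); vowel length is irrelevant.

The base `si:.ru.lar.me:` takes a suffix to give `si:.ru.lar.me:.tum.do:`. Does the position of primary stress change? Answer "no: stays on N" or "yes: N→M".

yes: 3→5

Base `si:.ru.lar.me:` (4 syllables):
  Weights: 2 ru L, 3 lar H, 4 me: L.
  The penult (syllable 3, lar) is heavy, so it takes stress.
  → primary stress on syllable 3.
Suffixed `si:.ru.lar.me:.tum.do:` (6 syllables):
  Weights: 4 me: L, 5 tum H, 6 do: L.
  The penult (syllable 5, tum) is heavy, so it takes stress.
  → primary stress on syllable 5.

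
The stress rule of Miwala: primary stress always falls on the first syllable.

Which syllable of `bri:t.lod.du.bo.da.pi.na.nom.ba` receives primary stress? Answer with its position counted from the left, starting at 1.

The word has 9 syllables; the first syllable is syllable 1 (bri:t).
Primary stress: syllable 1 → ˈbri:t.lod.du.bo.da.pi.na.nom.ba.

1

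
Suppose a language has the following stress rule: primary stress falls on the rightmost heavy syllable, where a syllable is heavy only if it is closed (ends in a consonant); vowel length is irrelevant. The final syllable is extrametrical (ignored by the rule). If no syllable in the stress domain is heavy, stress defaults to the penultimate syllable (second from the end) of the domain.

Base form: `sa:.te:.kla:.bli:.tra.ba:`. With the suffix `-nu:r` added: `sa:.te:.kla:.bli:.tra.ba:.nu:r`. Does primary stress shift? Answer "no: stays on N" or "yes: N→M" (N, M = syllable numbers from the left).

Base `sa:.te:.kla:.bli:.tra.ba:` (6 syllables):
  The final syllable (6, ba:) is extrametrical; the stress domain is syllables 1–5.
  Weights: 1 sa: L, 2 te: L, 3 kla: L, 4 bli: L, 5 tra L.
  No heavy syllable in the domain; default to the penultimate syllable (second from the end) of the domain = syllable 4.
  → primary stress on syllable 4.
Suffixed `sa:.te:.kla:.bli:.tra.ba:.nu:r` (7 syllables):
  The final syllable (7, nu:r) is extrametrical; the stress domain is syllables 1–6.
  Weights: 1 sa: L, 2 te: L, 3 kla: L, 4 bli: L, 5 tra L, 6 ba: L.
  No heavy syllable in the domain; default to the penultimate syllable (second from the end) of the domain = syllable 5.
  → primary stress on syllable 5.

yes: 4→5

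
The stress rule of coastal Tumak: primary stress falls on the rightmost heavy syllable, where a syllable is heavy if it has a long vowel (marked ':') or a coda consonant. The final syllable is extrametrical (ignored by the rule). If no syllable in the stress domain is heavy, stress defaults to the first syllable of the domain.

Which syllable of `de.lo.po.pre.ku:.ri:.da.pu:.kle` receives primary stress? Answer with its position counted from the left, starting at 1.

8

The final syllable (9, kle) is extrametrical; the stress domain is syllables 1–8.
Weights: 1 de L, 2 lo L, 3 po L, 4 pre L, 5 ku: H, 6 ri: H, 7 da L, 8 pu: H.
Heavy syllables in the domain: 5, 6, 8. The rightmost is syllable 8 (pu:).
Primary stress: syllable 8 → de.lo.po.pre.ku:.ri:.da.ˈpu:.kle.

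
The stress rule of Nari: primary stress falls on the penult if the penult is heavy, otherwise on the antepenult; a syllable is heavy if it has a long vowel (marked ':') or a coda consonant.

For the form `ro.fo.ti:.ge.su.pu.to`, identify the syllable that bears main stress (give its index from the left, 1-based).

5

Weights: 5 su L, 6 pu L, 7 to L.
The penult (syllable 6, pu) is light, so stress falls on the antepenult (syllable 5, su).
Primary stress: syllable 5 → ro.fo.ti:.ge.ˈsu.pu.to.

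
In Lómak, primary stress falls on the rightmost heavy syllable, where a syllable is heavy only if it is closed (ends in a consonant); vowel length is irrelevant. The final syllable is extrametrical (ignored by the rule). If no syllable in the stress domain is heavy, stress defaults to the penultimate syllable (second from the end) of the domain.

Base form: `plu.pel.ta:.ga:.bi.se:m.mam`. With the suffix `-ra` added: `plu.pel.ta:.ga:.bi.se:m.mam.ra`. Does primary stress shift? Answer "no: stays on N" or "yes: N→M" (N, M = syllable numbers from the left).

Base `plu.pel.ta:.ga:.bi.se:m.mam` (7 syllables):
  The final syllable (7, mam) is extrametrical; the stress domain is syllables 1–6.
  Weights: 1 plu L, 2 pel H, 3 ta: L, 4 ga: L, 5 bi L, 6 se:m H.
  Heavy syllables in the domain: 2, 6. The rightmost is syllable 6 (se:m).
  → primary stress on syllable 6.
Suffixed `plu.pel.ta:.ga:.bi.se:m.mam.ra` (8 syllables):
  The final syllable (8, ra) is extrametrical; the stress domain is syllables 1–7.
  Weights: 1 plu L, 2 pel H, 3 ta: L, 4 ga: L, 5 bi L, 6 se:m H, 7 mam H.
  Heavy syllables in the domain: 2, 6, 7. The rightmost is syllable 7 (mam).
  → primary stress on syllable 7.

yes: 6→7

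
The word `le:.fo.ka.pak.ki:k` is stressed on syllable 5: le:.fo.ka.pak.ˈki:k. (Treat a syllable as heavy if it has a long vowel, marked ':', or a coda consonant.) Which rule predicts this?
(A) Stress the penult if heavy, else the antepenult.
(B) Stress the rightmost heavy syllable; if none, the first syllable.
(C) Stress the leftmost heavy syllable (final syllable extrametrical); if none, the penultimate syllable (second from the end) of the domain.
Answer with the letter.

Rule A → syllable 4 (observed: 5).
Rule B → syllable 5 ✓.
Rule C → syllable 1 (observed: 5).

B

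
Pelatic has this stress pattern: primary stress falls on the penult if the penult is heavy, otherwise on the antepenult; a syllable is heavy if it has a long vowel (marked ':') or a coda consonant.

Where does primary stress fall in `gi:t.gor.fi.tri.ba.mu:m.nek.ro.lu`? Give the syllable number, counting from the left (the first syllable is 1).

Weights: 7 nek H, 8 ro L, 9 lu L.
The penult (syllable 8, ro) is light, so stress falls on the antepenult (syllable 7, nek).
Primary stress: syllable 7 → gi:t.gor.fi.tri.ba.mu:m.ˈnek.ro.lu.

7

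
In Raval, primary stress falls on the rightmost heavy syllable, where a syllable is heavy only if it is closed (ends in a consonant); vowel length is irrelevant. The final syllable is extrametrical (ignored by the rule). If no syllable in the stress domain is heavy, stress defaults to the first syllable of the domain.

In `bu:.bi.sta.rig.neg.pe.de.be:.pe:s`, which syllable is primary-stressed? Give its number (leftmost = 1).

5

The final syllable (9, pe:s) is extrametrical; the stress domain is syllables 1–8.
Weights: 1 bu: L, 2 bi L, 3 sta L, 4 rig H, 5 neg H, 6 pe L, 7 de L, 8 be: L.
Heavy syllables in the domain: 4, 5. The rightmost is syllable 5 (neg).
Primary stress: syllable 5 → bu:.bi.sta.rig.ˈneg.pe.de.be:.pe:s.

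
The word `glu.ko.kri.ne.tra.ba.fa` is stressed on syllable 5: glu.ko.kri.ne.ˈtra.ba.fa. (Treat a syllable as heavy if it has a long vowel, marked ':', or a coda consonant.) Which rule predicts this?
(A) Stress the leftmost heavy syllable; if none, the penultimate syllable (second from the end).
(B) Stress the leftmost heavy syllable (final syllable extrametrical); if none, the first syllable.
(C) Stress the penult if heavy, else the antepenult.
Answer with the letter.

Rule A → syllable 6 (observed: 5).
Rule B → syllable 1 (observed: 5).
Rule C → syllable 5 ✓.

C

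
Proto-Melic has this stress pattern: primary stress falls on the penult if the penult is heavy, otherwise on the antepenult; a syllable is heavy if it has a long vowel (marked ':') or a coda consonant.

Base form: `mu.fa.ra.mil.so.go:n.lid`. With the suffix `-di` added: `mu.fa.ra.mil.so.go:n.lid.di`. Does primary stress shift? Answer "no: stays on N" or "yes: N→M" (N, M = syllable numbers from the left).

yes: 6→7

Base `mu.fa.ra.mil.so.go:n.lid` (7 syllables):
  Weights: 5 so L, 6 go:n H, 7 lid H.
  The penult (syllable 6, go:n) is heavy, so it takes stress.
  → primary stress on syllable 6.
Suffixed `mu.fa.ra.mil.so.go:n.lid.di` (8 syllables):
  Weights: 6 go:n H, 7 lid H, 8 di L.
  The penult (syllable 7, lid) is heavy, so it takes stress.
  → primary stress on syllable 7.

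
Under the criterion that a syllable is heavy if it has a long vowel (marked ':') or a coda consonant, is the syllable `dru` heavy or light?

light

`dru`: short vowel, open (no coda). Short vowel, open → light.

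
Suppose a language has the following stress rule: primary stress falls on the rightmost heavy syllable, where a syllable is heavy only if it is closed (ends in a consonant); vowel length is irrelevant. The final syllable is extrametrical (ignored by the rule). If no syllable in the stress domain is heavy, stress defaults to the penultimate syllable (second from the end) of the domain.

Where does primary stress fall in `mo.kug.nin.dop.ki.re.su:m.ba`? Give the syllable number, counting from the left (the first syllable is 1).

7

The final syllable (8, ba) is extrametrical; the stress domain is syllables 1–7.
Weights: 1 mo L, 2 kug H, 3 nin H, 4 dop H, 5 ki L, 6 re L, 7 su:m H.
Heavy syllables in the domain: 2, 3, 4, 7. The rightmost is syllable 7 (su:m).
Primary stress: syllable 7 → mo.kug.nin.dop.ki.re.ˈsu:m.ba.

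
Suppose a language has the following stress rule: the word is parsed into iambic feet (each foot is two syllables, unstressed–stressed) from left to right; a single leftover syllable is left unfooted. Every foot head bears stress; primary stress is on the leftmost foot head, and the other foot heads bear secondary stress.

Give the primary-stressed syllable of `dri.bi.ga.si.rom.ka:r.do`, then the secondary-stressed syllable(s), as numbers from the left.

primary 2, secondary 4, 6

Parse left to right into iambic (σˈσ) feet: (dri.ˈbi) (ga.ˈsi) (rom.ˈka:r) do. Syllable 7 is left unfooted.
Foot heads (stressed positions): 2, 4, 6.
End Rule Leftmost: primary stress on the leftmost head = syllable 2.
Secondary stress on 4, 6: dri.ˈbi.ga.ˌsi.rom.ˌka:r.do.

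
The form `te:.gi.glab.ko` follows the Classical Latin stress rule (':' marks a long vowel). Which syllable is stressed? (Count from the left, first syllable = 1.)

3

Classical Latin: stress the penult if heavy (long vowel or closed), else the antepenult.
Weights: 2 gi L, 3 glab H, 4 ko L.
The penult (syllable 3, glab) is heavy, so it takes stress.
Stress on syllable 3: te:.gi.ˈglab.ko.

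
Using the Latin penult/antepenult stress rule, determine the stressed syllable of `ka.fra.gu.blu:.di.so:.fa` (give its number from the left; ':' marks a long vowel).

Classical Latin: stress the penult if heavy (long vowel or closed), else the antepenult.
Weights: 5 di L, 6 so: H, 7 fa L.
The penult (syllable 6, so:) is heavy, so it takes stress.
Stress on syllable 6: ka.fra.gu.blu:.di.ˈso:.fa.

6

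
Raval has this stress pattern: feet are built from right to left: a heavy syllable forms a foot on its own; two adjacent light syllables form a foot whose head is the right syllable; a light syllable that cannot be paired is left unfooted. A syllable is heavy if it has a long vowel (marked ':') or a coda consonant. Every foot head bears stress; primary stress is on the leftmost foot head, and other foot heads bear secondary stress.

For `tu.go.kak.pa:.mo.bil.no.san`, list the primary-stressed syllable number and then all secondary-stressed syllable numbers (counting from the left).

primary 2, secondary 3, 4, 6, 8

Weights: 1 tu L, 2 go L, 3 kak H, 4 pa: H, 5 mo L, 6 bil H, 7 no L, 8 san H.
Parse right to left (heavy = foot alone; LL = one foot; stranded L unfooted): (tu.ˈgo) (ˈkak) (ˈpa:) mo (ˈbil) no (ˈsan).
Foot heads: 2, 3, 4, 6, 8.
Primary stress on the leftmost head = syllable 2.
Secondary stress on 3, 4, 6, 8: tu.ˈgo.ˌkak.ˌpa:.mo.ˌbil.no.ˌsan.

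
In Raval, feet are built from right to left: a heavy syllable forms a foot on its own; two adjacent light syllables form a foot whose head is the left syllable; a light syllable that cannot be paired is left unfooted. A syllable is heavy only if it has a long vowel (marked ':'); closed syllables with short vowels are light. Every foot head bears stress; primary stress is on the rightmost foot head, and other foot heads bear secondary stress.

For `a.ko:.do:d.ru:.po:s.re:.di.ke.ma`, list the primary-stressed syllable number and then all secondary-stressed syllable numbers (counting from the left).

Weights: 1 a L, 2 ko: H, 3 do:d H, 4 ru: H, 5 po:s H, 6 re: H, 7 di L, 8 ke L, 9 ma L.
Parse right to left (heavy = foot alone; LL = one foot; stranded L unfooted): a (ˈko:) (ˈdo:d) (ˈru:) (ˈpo:s) (ˈre:) di (ˈke.ma).
Foot heads: 2, 3, 4, 5, 6, 8.
Primary stress on the rightmost head = syllable 8.
Secondary stress on 2, 3, 4, 5, 6: a.ˌko:.ˌdo:d.ˌru:.ˌpo:s.ˌre:.di.ˈke.ma.

primary 8, secondary 2, 3, 4, 5, 6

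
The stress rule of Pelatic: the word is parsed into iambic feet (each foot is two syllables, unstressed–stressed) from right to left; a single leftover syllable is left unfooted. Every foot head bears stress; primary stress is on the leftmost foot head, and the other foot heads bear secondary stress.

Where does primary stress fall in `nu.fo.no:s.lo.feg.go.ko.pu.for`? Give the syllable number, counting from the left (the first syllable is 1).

Parse right to left into iambic (σˈσ) feet: nu (fo.ˈno:s) (lo.ˈfeg) (go.ˈko) (pu.ˈfor). Syllable 1 is left unfooted.
Foot heads (stressed positions): 3, 5, 7, 9.
End Rule Leftmost: primary stress on the leftmost head = syllable 3.
Primary stress: syllable 3 → nu.fo.ˈno:s.lo.feg.go.ko.pu.for.

3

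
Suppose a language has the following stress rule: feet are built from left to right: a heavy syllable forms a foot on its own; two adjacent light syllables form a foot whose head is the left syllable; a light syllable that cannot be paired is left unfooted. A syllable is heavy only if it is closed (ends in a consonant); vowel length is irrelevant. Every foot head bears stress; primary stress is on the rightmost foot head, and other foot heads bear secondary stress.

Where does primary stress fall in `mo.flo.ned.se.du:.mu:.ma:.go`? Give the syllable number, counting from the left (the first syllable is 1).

6

Weights: 1 mo L, 2 flo L, 3 ned H, 4 se L, 5 du: L, 6 mu: L, 7 ma: L, 8 go L.
Parse left to right (heavy = foot alone; LL = one foot; stranded L unfooted): (ˈmo.flo) (ˈned) (ˈse.du:) (ˈmu:.ma:) go.
Foot heads: 1, 3, 4, 6.
Primary stress on the rightmost head = syllable 6.
Primary stress: syllable 6 → mo.flo.ned.se.du:.ˈmu:.ma:.go.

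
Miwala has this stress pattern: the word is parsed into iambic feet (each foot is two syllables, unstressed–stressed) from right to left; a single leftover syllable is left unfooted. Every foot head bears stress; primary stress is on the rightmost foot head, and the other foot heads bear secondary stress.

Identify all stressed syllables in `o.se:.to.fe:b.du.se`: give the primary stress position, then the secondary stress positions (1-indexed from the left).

primary 6, secondary 2, 4

Parse right to left into iambic (σˈσ) feet: (o.ˈse:) (to.ˈfe:b) (du.ˈse).
Foot heads (stressed positions): 2, 4, 6.
End Rule Rightmost: primary stress on the rightmost head = syllable 6.
Secondary stress on 2, 4: o.ˌse:.to.ˌfe:b.du.ˈse.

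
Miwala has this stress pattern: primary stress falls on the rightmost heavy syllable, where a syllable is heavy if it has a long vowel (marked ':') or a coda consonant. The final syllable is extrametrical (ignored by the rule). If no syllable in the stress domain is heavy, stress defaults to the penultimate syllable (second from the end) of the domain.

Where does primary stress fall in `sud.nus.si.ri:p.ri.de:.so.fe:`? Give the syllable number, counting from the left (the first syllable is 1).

6

The final syllable (8, fe:) is extrametrical; the stress domain is syllables 1–7.
Weights: 1 sud H, 2 nus H, 3 si L, 4 ri:p H, 5 ri L, 6 de: H, 7 so L.
Heavy syllables in the domain: 1, 2, 4, 6. The rightmost is syllable 6 (de:).
Primary stress: syllable 6 → sud.nus.si.ri:p.ri.ˈde:.so.fe:.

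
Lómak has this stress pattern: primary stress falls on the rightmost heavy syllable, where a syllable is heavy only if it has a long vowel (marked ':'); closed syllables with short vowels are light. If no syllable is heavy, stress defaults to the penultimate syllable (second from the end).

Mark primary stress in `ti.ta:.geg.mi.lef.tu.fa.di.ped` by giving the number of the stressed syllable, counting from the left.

2

Weights: 1 ti L, 2 ta: H, 3 geg L, 4 mi L, 5 lef L, 6 tu L, 7 fa L, 8 di L, 9 ped L.
Heavy syllables in the domain: 2. The rightmost is syllable 2 (ta:).
Primary stress: syllable 2 → ti.ˈta:.geg.mi.lef.tu.fa.di.ped.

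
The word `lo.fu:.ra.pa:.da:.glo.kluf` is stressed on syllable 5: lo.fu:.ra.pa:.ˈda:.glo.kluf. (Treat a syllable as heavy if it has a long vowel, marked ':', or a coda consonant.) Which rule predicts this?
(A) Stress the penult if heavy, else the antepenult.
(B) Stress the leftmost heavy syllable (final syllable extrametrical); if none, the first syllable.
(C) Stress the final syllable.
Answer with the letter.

A

Rule A → syllable 5 ✓.
Rule B → syllable 2 (observed: 5).
Rule C → syllable 7 (observed: 5).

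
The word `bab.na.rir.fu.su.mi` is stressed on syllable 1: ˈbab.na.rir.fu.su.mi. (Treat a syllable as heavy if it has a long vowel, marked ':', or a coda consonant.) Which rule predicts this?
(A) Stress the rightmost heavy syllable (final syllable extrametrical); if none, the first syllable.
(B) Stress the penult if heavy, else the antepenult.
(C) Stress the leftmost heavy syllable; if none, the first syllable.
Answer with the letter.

C

Rule A → syllable 3 (observed: 1).
Rule B → syllable 4 (observed: 1).
Rule C → syllable 1 ✓.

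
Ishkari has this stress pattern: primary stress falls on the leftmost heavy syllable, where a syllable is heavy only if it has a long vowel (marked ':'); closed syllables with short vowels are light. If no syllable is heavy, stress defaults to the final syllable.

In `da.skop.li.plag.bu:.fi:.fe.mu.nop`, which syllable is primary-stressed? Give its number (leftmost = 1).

Weights: 1 da L, 2 skop L, 3 li L, 4 plag L, 5 bu: H, 6 fi: H, 7 fe L, 8 mu L, 9 nop L.
Heavy syllables in the domain: 5, 6. The leftmost is syllable 5 (bu:).
Primary stress: syllable 5 → da.skop.li.plag.ˈbu:.fi:.fe.mu.nop.

5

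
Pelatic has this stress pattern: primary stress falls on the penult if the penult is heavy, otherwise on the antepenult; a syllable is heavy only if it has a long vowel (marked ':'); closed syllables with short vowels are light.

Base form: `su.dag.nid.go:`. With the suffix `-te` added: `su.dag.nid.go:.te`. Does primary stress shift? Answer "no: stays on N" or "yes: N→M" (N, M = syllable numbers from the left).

Base `su.dag.nid.go:` (4 syllables):
  Weights: 2 dag L, 3 nid L, 4 go: H.
  The penult (syllable 3, nid) is light, so stress falls on the antepenult (syllable 2, dag).
  → primary stress on syllable 2.
Suffixed `su.dag.nid.go:.te` (5 syllables):
  Weights: 3 nid L, 4 go: H, 5 te L.
  The penult (syllable 4, go:) is heavy, so it takes stress.
  → primary stress on syllable 4.

yes: 2→4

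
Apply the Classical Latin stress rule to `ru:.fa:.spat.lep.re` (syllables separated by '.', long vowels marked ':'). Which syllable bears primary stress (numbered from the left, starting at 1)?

4

Classical Latin: stress the penult if heavy (long vowel or closed), else the antepenult.
Weights: 3 spat H, 4 lep H, 5 re L.
The penult (syllable 4, lep) is heavy, so it takes stress.
Stress on syllable 4: ru:.fa:.spat.ˈlep.re.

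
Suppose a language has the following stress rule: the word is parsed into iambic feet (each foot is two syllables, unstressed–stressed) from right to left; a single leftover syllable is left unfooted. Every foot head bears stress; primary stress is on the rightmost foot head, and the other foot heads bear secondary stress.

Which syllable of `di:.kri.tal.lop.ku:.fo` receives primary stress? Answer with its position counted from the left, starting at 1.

6

Parse right to left into iambic (σˈσ) feet: (di:.ˈkri) (tal.ˈlop) (ku:.ˈfo).
Foot heads (stressed positions): 2, 4, 6.
End Rule Rightmost: primary stress on the rightmost head = syllable 6.
Primary stress: syllable 6 → di:.kri.tal.lop.ku:.ˈfo.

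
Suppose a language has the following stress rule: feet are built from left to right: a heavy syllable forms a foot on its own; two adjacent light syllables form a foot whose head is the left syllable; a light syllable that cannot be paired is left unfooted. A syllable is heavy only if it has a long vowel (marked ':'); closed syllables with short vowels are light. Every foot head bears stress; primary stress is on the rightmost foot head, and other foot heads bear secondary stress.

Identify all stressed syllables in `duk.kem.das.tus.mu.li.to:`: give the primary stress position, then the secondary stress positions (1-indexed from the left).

Weights: 1 duk L, 2 kem L, 3 das L, 4 tus L, 5 mu L, 6 li L, 7 to: H.
Parse left to right (heavy = foot alone; LL = one foot; stranded L unfooted): (ˈduk.kem) (ˈdas.tus) (ˈmu.li) (ˈto:).
Foot heads: 1, 3, 5, 7.
Primary stress on the rightmost head = syllable 7.
Secondary stress on 1, 3, 5: ˌduk.kem.ˌdas.tus.ˌmu.li.ˈto:.

primary 7, secondary 1, 3, 5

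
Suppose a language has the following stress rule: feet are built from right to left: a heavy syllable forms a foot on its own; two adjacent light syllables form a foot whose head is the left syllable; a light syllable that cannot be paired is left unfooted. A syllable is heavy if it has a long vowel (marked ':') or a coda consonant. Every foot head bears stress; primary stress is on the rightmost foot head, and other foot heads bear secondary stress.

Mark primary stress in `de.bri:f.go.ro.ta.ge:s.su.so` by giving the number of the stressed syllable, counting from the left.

7

Weights: 1 de L, 2 bri:f H, 3 go L, 4 ro L, 5 ta L, 6 ge:s H, 7 su L, 8 so L.
Parse right to left (heavy = foot alone; LL = one foot; stranded L unfooted): de (ˈbri:f) go (ˈro.ta) (ˈge:s) (ˈsu.so).
Foot heads: 2, 4, 6, 7.
Primary stress on the rightmost head = syllable 7.
Primary stress: syllable 7 → de.bri:f.go.ro.ta.ge:s.ˈsu.so.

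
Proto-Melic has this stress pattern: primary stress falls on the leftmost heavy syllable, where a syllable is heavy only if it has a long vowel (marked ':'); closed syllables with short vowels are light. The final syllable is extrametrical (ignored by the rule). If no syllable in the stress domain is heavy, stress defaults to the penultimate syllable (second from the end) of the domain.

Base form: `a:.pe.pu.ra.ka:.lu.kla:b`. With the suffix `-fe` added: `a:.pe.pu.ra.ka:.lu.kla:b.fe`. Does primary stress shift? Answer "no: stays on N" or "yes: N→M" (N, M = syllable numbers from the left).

Base `a:.pe.pu.ra.ka:.lu.kla:b` (7 syllables):
  The final syllable (7, kla:b) is extrametrical; the stress domain is syllables 1–6.
  Weights: 1 a: H, 2 pe L, 3 pu L, 4 ra L, 5 ka: H, 6 lu L.
  Heavy syllables in the domain: 1, 5. The leftmost is syllable 1 (a:).
  → primary stress on syllable 1.
Suffixed `a:.pe.pu.ra.ka:.lu.kla:b.fe` (8 syllables):
  The final syllable (8, fe) is extrametrical; the stress domain is syllables 1–7.
  Weights: 1 a: H, 2 pe L, 3 pu L, 4 ra L, 5 ka: H, 6 lu L, 7 kla:b H.
  Heavy syllables in the domain: 1, 5, 7. The leftmost is syllable 1 (a:).
  → primary stress on syllable 1.

no: stays on 1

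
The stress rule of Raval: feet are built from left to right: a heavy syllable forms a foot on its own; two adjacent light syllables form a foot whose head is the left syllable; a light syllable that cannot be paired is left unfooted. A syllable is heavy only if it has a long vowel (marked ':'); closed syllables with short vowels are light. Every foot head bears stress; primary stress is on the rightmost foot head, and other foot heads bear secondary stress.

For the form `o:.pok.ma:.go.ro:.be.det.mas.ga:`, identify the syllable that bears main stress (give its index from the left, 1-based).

9

Weights: 1 o: H, 2 pok L, 3 ma: H, 4 go L, 5 ro: H, 6 be L, 7 det L, 8 mas L, 9 ga: H.
Parse left to right (heavy = foot alone; LL = one foot; stranded L unfooted): (ˈo:) pok (ˈma:) go (ˈro:) (ˈbe.det) mas (ˈga:).
Foot heads: 1, 3, 5, 6, 9.
Primary stress on the rightmost head = syllable 9.
Primary stress: syllable 9 → o:.pok.ma:.go.ro:.be.det.mas.ˈga:.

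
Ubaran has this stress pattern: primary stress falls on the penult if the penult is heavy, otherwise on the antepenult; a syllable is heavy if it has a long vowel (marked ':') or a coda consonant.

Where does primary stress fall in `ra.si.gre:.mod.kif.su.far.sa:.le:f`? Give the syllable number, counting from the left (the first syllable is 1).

Weights: 7 far H, 8 sa: H, 9 le:f H.
The penult (syllable 8, sa:) is heavy, so it takes stress.
Primary stress: syllable 8 → ra.si.gre:.mod.kif.su.far.ˈsa:.le:f.

8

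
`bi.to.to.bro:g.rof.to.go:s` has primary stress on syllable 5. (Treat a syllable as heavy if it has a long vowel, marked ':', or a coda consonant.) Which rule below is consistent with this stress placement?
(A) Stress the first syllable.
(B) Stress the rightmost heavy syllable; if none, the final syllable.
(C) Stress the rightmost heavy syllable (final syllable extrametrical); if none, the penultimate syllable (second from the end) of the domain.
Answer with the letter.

Rule A → syllable 1 (observed: 5).
Rule B → syllable 7 (observed: 5).
Rule C → syllable 5 ✓.

C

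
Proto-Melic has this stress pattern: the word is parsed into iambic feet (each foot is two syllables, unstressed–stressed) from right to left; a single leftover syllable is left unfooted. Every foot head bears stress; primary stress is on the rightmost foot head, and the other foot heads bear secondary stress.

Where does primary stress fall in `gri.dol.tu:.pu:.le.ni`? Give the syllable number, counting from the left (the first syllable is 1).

6

Parse right to left into iambic (σˈσ) feet: (gri.ˈdol) (tu:.ˈpu:) (le.ˈni).
Foot heads (stressed positions): 2, 4, 6.
End Rule Rightmost: primary stress on the rightmost head = syllable 6.
Primary stress: syllable 6 → gri.dol.tu:.pu:.le.ˈni.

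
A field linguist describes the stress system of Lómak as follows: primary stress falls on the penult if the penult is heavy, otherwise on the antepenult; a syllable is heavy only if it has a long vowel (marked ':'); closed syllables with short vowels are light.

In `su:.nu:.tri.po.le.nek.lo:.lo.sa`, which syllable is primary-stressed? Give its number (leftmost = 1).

7

Weights: 7 lo: H, 8 lo L, 9 sa L.
The penult (syllable 8, lo) is light, so stress falls on the antepenult (syllable 7, lo:).
Primary stress: syllable 7 → su:.nu:.tri.po.le.nek.ˈlo:.lo.sa.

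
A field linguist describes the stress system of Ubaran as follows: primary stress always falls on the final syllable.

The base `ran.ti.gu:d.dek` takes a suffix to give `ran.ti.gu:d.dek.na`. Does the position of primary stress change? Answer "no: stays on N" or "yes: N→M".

yes: 4→5

Base `ran.ti.gu:d.dek` (4 syllables):
  The word has 4 syllables; the final syllable is syllable 4 (dek).
  → primary stress on syllable 4.
Suffixed `ran.ti.gu:d.dek.na` (5 syllables):
  The word has 5 syllables; the final syllable is syllable 5 (na).
  → primary stress on syllable 5.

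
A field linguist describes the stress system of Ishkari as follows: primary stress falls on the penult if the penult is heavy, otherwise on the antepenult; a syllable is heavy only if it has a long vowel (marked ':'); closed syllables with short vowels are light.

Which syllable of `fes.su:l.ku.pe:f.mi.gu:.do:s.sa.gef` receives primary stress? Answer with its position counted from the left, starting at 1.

7

Weights: 7 do:s H, 8 sa L, 9 gef L.
The penult (syllable 8, sa) is light, so stress falls on the antepenult (syllable 7, do:s).
Primary stress: syllable 7 → fes.su:l.ku.pe:f.mi.gu:.ˈdo:s.sa.gef.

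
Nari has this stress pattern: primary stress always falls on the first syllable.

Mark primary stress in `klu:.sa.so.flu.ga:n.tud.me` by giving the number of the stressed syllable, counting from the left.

1

The word has 7 syllables; the first syllable is syllable 1 (klu:).
Primary stress: syllable 1 → ˈklu:.sa.so.flu.ga:n.tud.me.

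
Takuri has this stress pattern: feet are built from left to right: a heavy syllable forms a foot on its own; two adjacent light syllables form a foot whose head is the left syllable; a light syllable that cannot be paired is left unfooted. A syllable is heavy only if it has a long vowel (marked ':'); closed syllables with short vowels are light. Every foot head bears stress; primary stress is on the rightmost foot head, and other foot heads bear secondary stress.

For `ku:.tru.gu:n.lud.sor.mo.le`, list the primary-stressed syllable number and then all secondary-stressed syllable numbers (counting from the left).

primary 6, secondary 1, 3, 4

Weights: 1 ku: H, 2 tru L, 3 gu:n H, 4 lud L, 5 sor L, 6 mo L, 7 le L.
Parse left to right (heavy = foot alone; LL = one foot; stranded L unfooted): (ˈku:) tru (ˈgu:n) (ˈlud.sor) (ˈmo.le).
Foot heads: 1, 3, 4, 6.
Primary stress on the rightmost head = syllable 6.
Secondary stress on 1, 3, 4: ˌku:.tru.ˌgu:n.ˌlud.sor.ˈmo.le.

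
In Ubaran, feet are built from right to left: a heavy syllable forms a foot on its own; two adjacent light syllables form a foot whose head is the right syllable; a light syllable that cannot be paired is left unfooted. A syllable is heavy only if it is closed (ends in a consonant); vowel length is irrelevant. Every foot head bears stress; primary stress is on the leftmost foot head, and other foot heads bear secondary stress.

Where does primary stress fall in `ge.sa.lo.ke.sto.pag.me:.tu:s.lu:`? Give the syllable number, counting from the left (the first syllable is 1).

3

Weights: 1 ge L, 2 sa L, 3 lo L, 4 ke L, 5 sto L, 6 pag H, 7 me: L, 8 tu:s H, 9 lu: L.
Parse right to left (heavy = foot alone; LL = one foot; stranded L unfooted): ge (sa.ˈlo) (ke.ˈsto) (ˈpag) me: (ˈtu:s) lu:.
Foot heads: 3, 5, 6, 8.
Primary stress on the leftmost head = syllable 3.
Primary stress: syllable 3 → ge.sa.ˈlo.ke.sto.pag.me:.tu:s.lu:.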